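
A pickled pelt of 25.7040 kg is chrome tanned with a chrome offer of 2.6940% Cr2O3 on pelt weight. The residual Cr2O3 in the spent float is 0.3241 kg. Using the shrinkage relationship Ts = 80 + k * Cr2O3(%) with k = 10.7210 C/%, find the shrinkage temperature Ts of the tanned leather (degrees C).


Offered = pelt * offer_pct / 100 = 25.7040 * 2.6940 / 100 = 0.6925 kg
Uptake = offered - residual = 0.6925 - 0.3241 = 0.3684 kg
Cr2O3% on pelt = uptake / pelt * 100 = 0.3684 / 25.7040 * 100 = 1.4331 %
Ts = 80 + k * Cr2O3% = 80 + 10.7210 * 1.4331 = 95.3643 C


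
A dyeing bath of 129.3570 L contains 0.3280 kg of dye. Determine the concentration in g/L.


Formula: Conc = dye_mass(kg) / volume(L) * 1000
Substituting: Conc = 0.3280 / 129.3570 * 1000
Result: 2.5356 g/L


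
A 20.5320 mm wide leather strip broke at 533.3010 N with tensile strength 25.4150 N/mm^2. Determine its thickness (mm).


Formula: t = F / (TS * w)
Substituting: t = 533.3010 / (25.4150 * 20.5320)
Result: 1.0220 mm


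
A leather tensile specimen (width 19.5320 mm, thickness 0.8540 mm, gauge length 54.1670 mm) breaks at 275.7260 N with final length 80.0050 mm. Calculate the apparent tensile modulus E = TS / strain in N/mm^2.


TS = F / (w * t) = 275.7260 / (19.5320 * 0.8540) = 16.5300 N/mm^2
strain = (Lf - L0) / L0 = (80.0050 - 54.1670) / 54.1670 = 0.4770
E = TS / strain = 16.5300 / 0.4770 = 34.6537 N/mm^2


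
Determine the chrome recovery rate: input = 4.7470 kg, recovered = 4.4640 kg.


Formula: Recovery = recovered / input * 100
Substituting: Recovery = 4.4640 / 4.7470 * 100
Result: 94.0383 %


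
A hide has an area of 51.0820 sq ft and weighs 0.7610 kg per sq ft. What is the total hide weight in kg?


Formula: Weight = area * weight_per_sqft
Substituting: Weight = 51.0820 * 0.7610
Result: 38.8734 kg


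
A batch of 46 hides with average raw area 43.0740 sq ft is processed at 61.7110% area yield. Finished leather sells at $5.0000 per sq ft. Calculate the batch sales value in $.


Raw_total = N * avg_area = 46 * 43.0740 = 1981.4040 sq ft
Finished = Raw_total * yield / 100 = 1981.4040 * 61.7110 / 100 = 1222.7442 sq ft
Value = Finished * price = 1222.7442 * 5.0000 = 6113.7211 $


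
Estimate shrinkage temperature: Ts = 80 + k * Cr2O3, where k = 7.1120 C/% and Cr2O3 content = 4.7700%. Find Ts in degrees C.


Formula: Ts = 80 + k * Cr2O3
Substituting: Ts = 80 + 7.1120 * 4.7700
Result: 113.9242 C


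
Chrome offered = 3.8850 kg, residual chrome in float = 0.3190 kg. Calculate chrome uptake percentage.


Formula: Uptake = (offered - residual) / offered * 100
Substituting: Uptake = (3.8850 - 0.3190) / 3.8850 * 100
Result: 91.7889 %


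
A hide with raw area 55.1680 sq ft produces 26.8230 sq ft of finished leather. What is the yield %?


Formula: Yield = finished / raw * 100
Substituting: Yield = 26.8230 / 55.1680 * 100
Result: 48.6206 %


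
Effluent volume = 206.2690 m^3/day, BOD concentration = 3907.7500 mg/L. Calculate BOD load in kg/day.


Formula: BOD_load = volume * conc / 1000
Substituting: BOD_load = 206.2690 * 3907.7500 / 1000
Result: 806.0477 kg/day


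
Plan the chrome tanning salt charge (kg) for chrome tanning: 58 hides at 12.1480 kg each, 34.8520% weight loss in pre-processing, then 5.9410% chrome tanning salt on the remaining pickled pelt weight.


Total_raw = N * avg_wt = 58 * 12.1480 = 704.5840 kg
Substrate = Total_raw * (1 - loss/100) = 704.5840 * (1 - 34.8520/100) = 459.0224 kg
Chrome = Substrate * pct / 100 = 459.0224 * 5.9410 / 100 = 27.2705 kg


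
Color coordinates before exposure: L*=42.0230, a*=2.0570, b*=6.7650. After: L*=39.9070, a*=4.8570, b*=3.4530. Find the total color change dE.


dL = -2.1160, da = 2.8000, db = -3.3120
dE = sqrt((-2.1160)^2 + 2.8000^2 + (-3.3120)^2) = 4.8256


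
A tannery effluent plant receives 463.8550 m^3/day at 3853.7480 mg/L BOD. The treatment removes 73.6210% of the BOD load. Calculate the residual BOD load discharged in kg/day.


Load_in = volume * conc / 1000 = 463.8550 * 3853.7480 / 1000 = 1787.5803 kg/day
Removed = Load_in * eff / 100 = 1787.5803 * 73.6210 / 100 = 1316.0345 kg/day
Load_out = Load_in - Removed = 1787.5803 - 1316.0345 = 471.5458 kg/day


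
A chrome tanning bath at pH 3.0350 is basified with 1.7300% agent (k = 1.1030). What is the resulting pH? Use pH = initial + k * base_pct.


Formula: pH_final = pH_initial + k * base_pct
Substituting: pH_final = 3.0350 + 1.1030 * 1.7300
Result: 4.9432


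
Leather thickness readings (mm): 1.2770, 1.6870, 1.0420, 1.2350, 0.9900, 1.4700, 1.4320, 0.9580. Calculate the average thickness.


Formula: Average = sum / n
Substituting: Average = 10.0910 / 8
Result: 1.2614 mm


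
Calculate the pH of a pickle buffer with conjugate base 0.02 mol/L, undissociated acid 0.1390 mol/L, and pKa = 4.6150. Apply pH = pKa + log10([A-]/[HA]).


ratio = [A-] / [HA] = 0.02 / 0.1390 = 0.1439
log10(ratio) = -0.8420
pH = pKa + log10(ratio) = 4.6150 - 0.8420 = 3.7730


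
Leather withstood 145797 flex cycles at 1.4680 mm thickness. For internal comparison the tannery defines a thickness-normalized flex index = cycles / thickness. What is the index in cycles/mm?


Formula: Index = cycles / thickness
Substituting: Index = 145797 / 1.4680
Result: 99316.7575 cycles/mm


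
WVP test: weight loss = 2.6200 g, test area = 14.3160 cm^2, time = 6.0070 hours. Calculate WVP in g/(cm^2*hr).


Formula: WVP = loss / (area * time)
Substituting: WVP = 2.6200 / (14.3160 * 6.0070)
Result: 0.0304665 g/(cm^2*hr)


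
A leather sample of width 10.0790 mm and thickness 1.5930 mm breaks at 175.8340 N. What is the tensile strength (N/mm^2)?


Formula: TS = force / (width * thickness)
Substituting: TS = 175.8340 / (10.0790 * 1.5930)
Result: 10.9514 N/mm^2


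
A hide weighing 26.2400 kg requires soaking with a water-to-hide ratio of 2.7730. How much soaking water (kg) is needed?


Formula: Water = hide_weight * ratio
Substituting: Water = 26.2400 * 2.7730
Result: 72.7635 kg


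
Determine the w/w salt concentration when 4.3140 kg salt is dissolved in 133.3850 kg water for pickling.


Formula: Conc = salt / (water + salt) * 100
Substituting: Conc = 4.3140 / (133.3850 + 4.3140) * 100
Result: 3.1329 %


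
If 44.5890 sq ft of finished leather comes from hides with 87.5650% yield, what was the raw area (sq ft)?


Formula: raw = finished * 100 / yield
Substituting: raw = 44.5890 * 100 / 87.5650
Result: 50.9210 sq ft


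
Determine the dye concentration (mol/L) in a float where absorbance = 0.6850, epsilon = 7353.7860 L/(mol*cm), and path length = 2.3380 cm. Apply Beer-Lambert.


Formula: c = A / (epsilon * l)
Substituting: c = 0.6850 / (7353.7860 * 2.3380)
Result: 3.9841e-05 mol/L


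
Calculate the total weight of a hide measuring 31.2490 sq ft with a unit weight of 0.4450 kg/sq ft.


Formula: Weight = area * weight_per_sqft
Substituting: Weight = 31.2490 * 0.4450
Result: 13.9058 kg


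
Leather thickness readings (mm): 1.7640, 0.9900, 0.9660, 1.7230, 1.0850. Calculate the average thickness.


Formula: Average = sum / n
Substituting: Average = 6.5280 / 5
Result: 1.3056 mm


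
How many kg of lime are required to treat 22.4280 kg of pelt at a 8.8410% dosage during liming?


Formula: Lime = substrate * pct / 100
Substituting: Lime = 22.4280 * 8.8410 / 100
Result: 1.9829 kg


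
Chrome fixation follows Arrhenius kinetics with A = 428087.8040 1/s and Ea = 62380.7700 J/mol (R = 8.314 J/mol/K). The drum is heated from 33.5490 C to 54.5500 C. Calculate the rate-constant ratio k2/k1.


T1 = 33.5490 + 273.15 = 306.6990 K; T2 = 54.5500 + 273.15 = 327.7000 K
k1 = A * exp(-Ea/(R*T1)) = 428087.8040 * exp(-62380.7700/(8.314*306.6990)) = 1.0161e-05 1/s
k2 = A * exp(-Ea/(R*T2)) = 428087.8040 * exp(-62380.7700/(8.314*327.7000)) = 4.8733e-05 1/s
k2/k1 = 4.8733e-05 / 1.0161e-05 = 4.7961


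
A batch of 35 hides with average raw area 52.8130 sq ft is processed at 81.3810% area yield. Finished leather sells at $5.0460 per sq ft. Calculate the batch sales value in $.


Raw_total = N * avg_area = 35 * 52.8130 = 1848.4550 sq ft
Finished = Raw_total * yield / 100 = 1848.4550 * 81.3810 / 100 = 1504.2912 sq ft
Value = Finished * price = 1504.2912 * 5.0460 = 7590.6532 $


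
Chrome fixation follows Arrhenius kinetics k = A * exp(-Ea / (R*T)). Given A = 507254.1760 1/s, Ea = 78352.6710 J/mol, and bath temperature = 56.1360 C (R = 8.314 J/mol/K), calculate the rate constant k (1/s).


T_K = T_C + 273.15 = 56.1360 + 273.15 = 329.2860 K
exponent = -Ea / (R * T_K) = -78352.6710 / (8.314 * 329.2860) = -28.6201
k = A * exp(exponent) = 507254.1760 * exp(-28.6201) = 1.8867e-07 1/s


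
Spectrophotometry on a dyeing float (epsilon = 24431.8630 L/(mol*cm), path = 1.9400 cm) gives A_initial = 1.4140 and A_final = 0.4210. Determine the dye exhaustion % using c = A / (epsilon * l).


c_initial = A_i / (epsilon * l) = 1.4140 / (24431.8630 * 1.9400) = 2.9833e-05 mol/L
c_final = A_f / (epsilon * l) = 0.4210 / (24431.8630 * 1.9400) = 8.8823e-06 mol/L
Exhaustion = (c_initial - c_final) / c_initial * 100 = (2.9833e-05 - 8.8823e-06) / 2.9833e-05 * 100 = 70.2263 %


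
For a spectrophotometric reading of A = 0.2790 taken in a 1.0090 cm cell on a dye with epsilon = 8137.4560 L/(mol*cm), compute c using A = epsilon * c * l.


Formula: c = A / (epsilon * l)
Substituting: c = 0.2790 / (8137.4560 * 1.0090)
Result: 3.3980e-05 mol/L


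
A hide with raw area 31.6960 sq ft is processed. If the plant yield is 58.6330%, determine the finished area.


Formula: finished = raw * yield / 100
Substituting: finished = 31.6960 * 58.6330 / 100
Result: 18.5843 sq ft


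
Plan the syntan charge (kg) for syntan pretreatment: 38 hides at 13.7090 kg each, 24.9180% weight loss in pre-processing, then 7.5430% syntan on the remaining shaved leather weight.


Total_raw = N * avg_wt = 38 * 13.7090 = 520.9420 kg
Substrate = Total_raw * (1 - loss/100) = 520.9420 * (1 - 24.9180/100) = 391.1337 kg
Syntan = Substrate * pct / 100 = 391.1337 * 7.5430 / 100 = 29.5032 kg


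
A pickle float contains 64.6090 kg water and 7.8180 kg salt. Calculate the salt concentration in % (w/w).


Formula: Conc = salt / (water + salt) * 100
Substituting: Conc = 7.8180 / (64.6090 + 7.8180) * 100
Result: 10.7943 %


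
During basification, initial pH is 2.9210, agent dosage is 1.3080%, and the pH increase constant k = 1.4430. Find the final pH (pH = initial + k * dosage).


Formula: pH_final = pH_initial + k * base_pct
Substituting: pH_final = 2.9210 + 1.4430 * 1.3080
Result: 4.8084


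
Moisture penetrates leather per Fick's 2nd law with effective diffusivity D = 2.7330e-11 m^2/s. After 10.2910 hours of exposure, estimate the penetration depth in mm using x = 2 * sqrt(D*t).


t = 10.2910 hr * 3600 = 37047.6000 s
D * t = 2.7330e-11 * 37047.6000 = 1.0125e-06
x = 2 * sqrt(D*t) = 2 * sqrt(1.0125e-06) = 0.00201247 m = 2.0125 mm


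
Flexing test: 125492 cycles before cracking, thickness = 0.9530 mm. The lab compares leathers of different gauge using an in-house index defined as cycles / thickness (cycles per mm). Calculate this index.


Formula: Index = cycles / thickness
Substituting: Index = 125492 / 0.9530
Result: 131681.0073 cycles/mm


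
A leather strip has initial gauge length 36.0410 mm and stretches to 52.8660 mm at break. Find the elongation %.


Formula: Elongation = (Lf - L0) / L0 * 100
Substituting: Elongation = (52.8660 - 36.0410) / 36.0410 * 100
Result: 46.6829 %


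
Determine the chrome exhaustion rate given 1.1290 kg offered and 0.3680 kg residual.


Formula: Uptake = (offered - residual) / offered * 100
Substituting: Uptake = (1.1290 - 0.3680) / 1.1290 * 100
Result: 67.4048 %


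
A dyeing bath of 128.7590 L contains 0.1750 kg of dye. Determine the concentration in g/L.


Formula: Conc = dye_mass(kg) / volume(L) * 1000
Substituting: Conc = 0.1750 / 128.7590 * 1000
Result: 1.3591 g/L


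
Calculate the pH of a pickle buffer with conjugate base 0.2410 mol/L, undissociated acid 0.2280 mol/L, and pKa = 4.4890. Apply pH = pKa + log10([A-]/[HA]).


ratio = [A-] / [HA] = 0.2410 / 0.2280 = 1.0570
log10(ratio) = 0.0240822
pH = pKa + log10(ratio) = 4.4890 + 0.0240822 = 4.5131


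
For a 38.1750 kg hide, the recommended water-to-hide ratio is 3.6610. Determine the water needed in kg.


Formula: Water = hide_weight * ratio
Substituting: Water = 38.1750 * 3.6610
Result: 139.7587 kg


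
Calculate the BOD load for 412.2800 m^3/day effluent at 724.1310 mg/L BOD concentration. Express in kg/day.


Formula: BOD_load = volume * conc / 1000
Substituting: BOD_load = 412.2800 * 724.1310 / 1000
Result: 298.5447 kg/day


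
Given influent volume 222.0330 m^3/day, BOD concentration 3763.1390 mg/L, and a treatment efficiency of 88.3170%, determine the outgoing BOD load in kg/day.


Load_in = volume * conc / 1000 = 222.0330 * 3763.1390 / 1000 = 835.5410 kg/day
Removed = Load_in * eff / 100 = 835.5410 * 88.3170 / 100 = 737.9248 kg/day
Load_out = Load_in - Removed = 835.5410 - 737.9248 = 97.6163 kg/day


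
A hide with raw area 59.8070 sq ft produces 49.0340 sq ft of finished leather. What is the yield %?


Formula: Yield = finished / raw * 100
Substituting: Yield = 49.0340 / 59.8070 * 100
Result: 81.9871 %


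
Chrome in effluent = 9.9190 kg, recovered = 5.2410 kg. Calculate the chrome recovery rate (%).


Formula: Recovery = recovered / input * 100
Substituting: Recovery = 5.2410 / 9.9190 * 100
Result: 52.8380 %


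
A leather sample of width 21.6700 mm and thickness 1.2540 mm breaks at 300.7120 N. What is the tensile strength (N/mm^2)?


Formula: TS = force / (width * thickness)
Substituting: TS = 300.7120 / (21.6700 * 1.2540)
Result: 11.0661 N/mm^2


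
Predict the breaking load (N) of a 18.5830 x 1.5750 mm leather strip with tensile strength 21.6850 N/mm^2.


Formula: F = TS * w * t
Substituting: F = 21.6850 * 18.5830 * 1.5750
Result: 634.6815 N


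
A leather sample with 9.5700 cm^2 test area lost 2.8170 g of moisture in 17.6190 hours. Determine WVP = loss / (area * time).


Formula: WVP = loss / (area * time)
Substituting: WVP = 2.8170 / (9.5700 * 17.6190)
Result: 0.0167068 g/(cm^2*hr)


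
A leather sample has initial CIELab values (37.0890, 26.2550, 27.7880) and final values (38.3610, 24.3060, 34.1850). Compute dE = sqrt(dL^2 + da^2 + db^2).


dL = 1.2720, da = -1.9490, db = 6.3970
dE = sqrt(1.2720^2 + (-1.9490)^2 + 6.3970^2) = 6.8072


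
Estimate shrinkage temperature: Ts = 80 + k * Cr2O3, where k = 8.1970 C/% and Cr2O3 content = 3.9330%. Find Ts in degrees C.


Formula: Ts = 80 + k * Cr2O3
Substituting: Ts = 80 + 8.1970 * 3.9330
Result: 112.2388 C


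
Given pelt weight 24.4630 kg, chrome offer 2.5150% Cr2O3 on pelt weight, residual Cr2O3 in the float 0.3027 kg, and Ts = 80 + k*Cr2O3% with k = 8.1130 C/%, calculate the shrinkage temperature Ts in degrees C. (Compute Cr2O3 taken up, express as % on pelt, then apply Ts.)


Offered = pelt * offer_pct / 100 = 24.4630 * 2.5150 / 100 = 0.6152 kg
Uptake = offered - residual = 0.6152 - 0.3027 = 0.3125 kg
Cr2O3% on pelt = uptake / pelt * 100 = 0.3125 / 24.4630 * 100 = 1.2776 %
Ts = 80 + k * Cr2O3% = 80 + 8.1130 * 1.2776 = 90.3653 C


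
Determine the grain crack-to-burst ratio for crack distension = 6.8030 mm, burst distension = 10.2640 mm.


Formula: Ratio = crack / burst
Substituting: Ratio = 6.8030 / 10.2640
Result: 0.6628


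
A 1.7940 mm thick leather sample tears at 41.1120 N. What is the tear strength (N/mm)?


Formula: Tear strength = force / thickness
Substituting: Tear strength = 41.1120 / 1.7940
Result: 22.9164 N/mm


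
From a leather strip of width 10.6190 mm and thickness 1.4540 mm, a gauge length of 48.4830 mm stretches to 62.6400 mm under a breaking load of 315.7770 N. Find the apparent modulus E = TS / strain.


TS = F / (w * t) = 315.7770 / (10.6190 * 1.4540) = 20.4518 N/mm^2
strain = (Lf - L0) / L0 = (62.6400 - 48.4830) / 48.4830 = 0.2920
E = TS / strain = 20.4518 / 0.2920 = 70.0407 N/mm^2


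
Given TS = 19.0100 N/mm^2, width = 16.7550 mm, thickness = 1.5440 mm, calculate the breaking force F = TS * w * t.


Formula: F = TS * w * t
Substituting: F = 19.0100 * 16.7550 * 1.5440
Result: 491.7834 N


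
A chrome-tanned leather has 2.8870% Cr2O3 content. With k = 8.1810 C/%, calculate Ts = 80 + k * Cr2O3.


Formula: Ts = 80 + k * Cr2O3
Substituting: Ts = 80 + 8.1810 * 2.8870
Result: 103.6185 C


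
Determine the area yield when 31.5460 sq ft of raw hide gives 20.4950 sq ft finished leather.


Formula: Yield = finished / raw * 100
Substituting: Yield = 20.4950 / 31.5460 * 100
Result: 64.9686 %


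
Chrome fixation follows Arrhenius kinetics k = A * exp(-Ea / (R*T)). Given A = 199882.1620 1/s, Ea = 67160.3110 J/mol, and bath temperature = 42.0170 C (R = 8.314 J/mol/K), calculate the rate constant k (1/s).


T_K = T_C + 273.15 = 42.0170 + 273.15 = 315.1670 K
exponent = -Ea / (R * T_K) = -67160.3110 / (8.314 * 315.1670) = -25.6308
k = A * exp(exponent) = 199882.1620 * exp(-25.6308) = 1.4773e-06 1/s


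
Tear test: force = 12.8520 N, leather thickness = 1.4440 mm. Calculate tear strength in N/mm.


Formula: Tear strength = force / thickness
Substituting: Tear strength = 12.8520 / 1.4440
Result: 8.9003 N/mm


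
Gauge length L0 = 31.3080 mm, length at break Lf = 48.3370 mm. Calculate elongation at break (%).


Formula: Elongation = (Lf - L0) / L0 * 100
Substituting: Elongation = (48.3370 - 31.3080) / 31.3080 * 100
Result: 54.3918 %


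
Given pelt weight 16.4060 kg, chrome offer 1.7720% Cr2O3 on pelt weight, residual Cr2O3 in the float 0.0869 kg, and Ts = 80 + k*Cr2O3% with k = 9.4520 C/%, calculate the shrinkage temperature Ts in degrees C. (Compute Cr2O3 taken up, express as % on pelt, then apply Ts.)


Offered = pelt * offer_pct / 100 = 16.4060 * 1.7720 / 100 = 0.2907 kg
Uptake = offered - residual = 0.2907 - 0.0869 = 0.2038 kg
Cr2O3% on pelt = uptake / pelt * 100 = 0.2038 / 16.4060 * 100 = 1.2423 %
Ts = 80 + k * Cr2O3% = 80 + 9.4520 * 1.2423 = 91.7424 C


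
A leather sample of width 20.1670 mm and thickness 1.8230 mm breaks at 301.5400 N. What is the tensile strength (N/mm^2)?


Formula: TS = force / (width * thickness)
Substituting: TS = 301.5400 / (20.1670 * 1.8230)
Result: 8.2019 N/mm^2


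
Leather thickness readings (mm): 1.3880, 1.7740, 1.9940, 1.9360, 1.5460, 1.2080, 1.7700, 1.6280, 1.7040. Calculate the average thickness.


Formula: Average = sum / n
Substituting: Average = 14.9480 / 9
Result: 1.6609 mm


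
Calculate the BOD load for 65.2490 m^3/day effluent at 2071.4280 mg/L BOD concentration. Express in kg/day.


Formula: BOD_load = volume * conc / 1000
Substituting: BOD_load = 65.2490 * 2071.4280 / 1000
Result: 135.1586 kg/day


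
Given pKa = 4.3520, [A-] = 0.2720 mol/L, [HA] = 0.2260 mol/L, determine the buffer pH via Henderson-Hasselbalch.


ratio = [A-] / [HA] = 0.2720 / 0.2260 = 1.2035
log10(ratio) = 0.0804605
pH = pKa + log10(ratio) = 4.3520 + 0.0804605 = 4.4325


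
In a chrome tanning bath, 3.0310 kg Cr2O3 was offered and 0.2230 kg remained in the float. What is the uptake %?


Formula: Uptake = (offered - residual) / offered * 100
Substituting: Uptake = (3.0310 - 0.2230) / 3.0310 * 100
Result: 92.6427 %


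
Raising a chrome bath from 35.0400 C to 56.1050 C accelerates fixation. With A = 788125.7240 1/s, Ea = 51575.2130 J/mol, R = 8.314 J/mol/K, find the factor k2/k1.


T1 = 35.0400 + 273.15 = 308.1900 K; T2 = 56.1050 + 273.15 = 329.2550 K
k1 = A * exp(-Ea/(R*T1)) = 788125.7240 * exp(-51575.2130/(8.314*308.1900)) = 0.00142849 1/s
k2 = A * exp(-Ea/(R*T2)) = 788125.7240 * exp(-51575.2130/(8.314*329.2550)) = 0.0051779 1/s
k2/k1 = 0.0051779 / 0.00142849 = 3.6247


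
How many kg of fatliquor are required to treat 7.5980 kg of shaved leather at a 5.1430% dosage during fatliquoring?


Formula: Fat = substrate * pct / 100
Substituting: Fat = 7.5980 * 5.1430 / 100
Result: 0.3908 kg


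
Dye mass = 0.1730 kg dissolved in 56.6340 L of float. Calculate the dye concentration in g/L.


Formula: Conc = dye_mass(kg) / volume(L) * 1000
Substituting: Conc = 0.1730 / 56.6340 * 1000
Result: 3.0547 g/L


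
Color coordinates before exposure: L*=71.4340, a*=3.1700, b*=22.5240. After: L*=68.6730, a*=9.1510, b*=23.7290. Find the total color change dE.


dL = -2.7610, da = 5.9810, db = 1.2050
dE = sqrt((-2.7610)^2 + 5.9810^2 + 1.2050^2) = 6.6968


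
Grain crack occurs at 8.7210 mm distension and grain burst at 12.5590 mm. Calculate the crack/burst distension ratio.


Formula: Ratio = crack / burst
Substituting: Ratio = 8.7210 / 12.5590
Result: 0.6944


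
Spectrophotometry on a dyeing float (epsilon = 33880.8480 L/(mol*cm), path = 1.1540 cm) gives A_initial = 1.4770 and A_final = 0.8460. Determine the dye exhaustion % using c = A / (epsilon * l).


c_initial = A_i / (epsilon * l) = 1.4770 / (33880.8480 * 1.1540) = 3.7776e-05 mol/L
c_final = A_f / (epsilon * l) = 0.8460 / (33880.8480 * 1.1540) = 2.1638e-05 mol/L
Exhaustion = (c_initial - c_final) / c_initial * 100 = (3.7776e-05 - 2.1638e-05) / 3.7776e-05 * 100 = 42.7217 %


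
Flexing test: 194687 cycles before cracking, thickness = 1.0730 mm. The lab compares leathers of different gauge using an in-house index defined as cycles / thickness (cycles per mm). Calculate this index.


Formula: Index = cycles / thickness
Substituting: Index = 194687 / 1.0730
Result: 181441.7521 cycles/mm


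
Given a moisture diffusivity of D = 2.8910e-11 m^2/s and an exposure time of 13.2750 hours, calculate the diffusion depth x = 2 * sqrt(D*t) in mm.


t = 13.2750 hr * 3600 = 47790.0000 s
D * t = 2.8910e-11 * 47790.0000 = 1.3816e-06
x = 2 * sqrt(D*t) = 2 * sqrt(1.3816e-06) = 0.00235084 m = 2.3508 mm


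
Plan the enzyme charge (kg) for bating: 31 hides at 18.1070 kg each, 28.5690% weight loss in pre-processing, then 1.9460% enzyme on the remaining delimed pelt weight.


Total_raw = N * avg_wt = 31 * 18.1070 = 561.3170 kg
Substrate = Total_raw * (1 - loss/100) = 561.3170 * (1 - 28.5690/100) = 400.9543 kg
Enzyme = Substrate * pct / 100 = 400.9543 * 1.9460 / 100 = 7.8026 kg


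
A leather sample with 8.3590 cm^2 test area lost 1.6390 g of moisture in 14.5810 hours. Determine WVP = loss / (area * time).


Formula: WVP = loss / (area * time)
Substituting: WVP = 1.6390 / (8.3590 * 14.5810)
Result: 0.0134474 g/(cm^2*hr)


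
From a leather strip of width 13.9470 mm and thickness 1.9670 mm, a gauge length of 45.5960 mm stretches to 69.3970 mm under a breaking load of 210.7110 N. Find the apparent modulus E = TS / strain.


TS = F / (w * t) = 210.7110 / (13.9470 * 1.9670) = 7.6807 N/mm^2
strain = (Lf - L0) / L0 = (69.3970 - 45.5960) / 45.5960 = 0.5220
E = TS / strain = 7.6807 / 0.5220 = 14.7141 N/mm^2


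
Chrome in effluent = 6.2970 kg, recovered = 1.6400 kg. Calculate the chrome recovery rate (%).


Formula: Recovery = recovered / input * 100
Substituting: Recovery = 1.6400 / 6.2970 * 100
Result: 26.0441 %


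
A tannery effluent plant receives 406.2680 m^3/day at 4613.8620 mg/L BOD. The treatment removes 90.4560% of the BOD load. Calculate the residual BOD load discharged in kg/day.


Load_in = volume * conc / 1000 = 406.2680 * 4613.8620 / 1000 = 1874.4645 kg/day
Removed = Load_in * eff / 100 = 1874.4645 * 90.4560 / 100 = 1695.5656 kg/day
Load_out = Load_in - Removed = 1874.4645 - 1695.5656 = 178.8989 kg/day


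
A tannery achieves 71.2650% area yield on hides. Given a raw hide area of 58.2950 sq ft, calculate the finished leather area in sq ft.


Formula: finished = raw * yield / 100
Substituting: finished = 58.2950 * 71.2650 / 100
Result: 41.5439 sq ft


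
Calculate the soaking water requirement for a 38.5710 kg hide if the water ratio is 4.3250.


Formula: Water = hide_weight * ratio
Substituting: Water = 38.5710 * 4.3250
Result: 166.8196 kg


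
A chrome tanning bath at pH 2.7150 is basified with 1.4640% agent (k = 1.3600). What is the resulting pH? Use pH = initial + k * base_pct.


Formula: pH_final = pH_initial + k * base_pct
Substituting: pH_final = 2.7150 + 1.3600 * 1.4640
Result: 4.7060


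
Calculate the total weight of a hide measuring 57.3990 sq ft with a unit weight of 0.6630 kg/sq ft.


Formula: Weight = area * weight_per_sqft
Substituting: Weight = 57.3990 * 0.6630
Result: 38.0555 kg


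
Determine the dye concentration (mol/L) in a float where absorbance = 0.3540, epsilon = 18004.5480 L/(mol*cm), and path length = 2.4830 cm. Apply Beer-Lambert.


Formula: c = A / (epsilon * l)
Substituting: c = 0.3540 / (18004.5480 * 2.4830)
Result: 7.9185e-06 mol/L


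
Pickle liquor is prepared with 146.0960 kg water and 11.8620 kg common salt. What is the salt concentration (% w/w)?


Formula: Conc = salt / (water + salt) * 100
Substituting: Conc = 11.8620 / (146.0960 + 11.8620) * 100
Result: 7.5096 %


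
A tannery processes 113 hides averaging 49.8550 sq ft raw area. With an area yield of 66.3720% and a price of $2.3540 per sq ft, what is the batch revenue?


Raw_total = N * avg_area = 113 * 49.8550 = 5633.6150 sq ft
Finished = Raw_total * yield / 100 = 5633.6150 * 66.3720 / 100 = 3739.1429 sq ft
Value = Finished * price = 3739.1429 * 2.3540 = 8801.9425 $


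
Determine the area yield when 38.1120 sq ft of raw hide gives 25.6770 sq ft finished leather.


Formula: Yield = finished / raw * 100
Substituting: Yield = 25.6770 / 38.1120 * 100
Result: 67.3725 %


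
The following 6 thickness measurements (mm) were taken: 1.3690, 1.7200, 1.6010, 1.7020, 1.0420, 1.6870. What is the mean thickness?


Formula: Average = sum / n
Substituting: Average = 9.1210 / 6
Result: 1.5202 mm


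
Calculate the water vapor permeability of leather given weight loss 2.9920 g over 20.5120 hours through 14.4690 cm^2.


Formula: WVP = loss / (area * time)
Substituting: WVP = 2.9920 / (14.4690 * 20.5120)
Result: 0.0100813 g/(cm^2*hr)


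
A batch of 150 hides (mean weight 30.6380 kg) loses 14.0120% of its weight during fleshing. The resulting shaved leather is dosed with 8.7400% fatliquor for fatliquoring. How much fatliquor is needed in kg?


Total_raw = N * avg_wt = 150 * 30.6380 = 4595.7000 kg
Substrate = Total_raw * (1 - loss/100) = 4595.7000 * (1 - 14.0120/100) = 3951.7505 kg
Fat = Substrate * pct / 100 = 3951.7505 * 8.7400 / 100 = 345.3830 kg


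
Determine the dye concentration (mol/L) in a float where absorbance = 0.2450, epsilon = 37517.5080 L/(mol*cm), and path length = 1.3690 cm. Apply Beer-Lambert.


Formula: c = A / (epsilon * l)
Substituting: c = 0.2450 / (37517.5080 * 1.3690)
Result: 4.7701e-06 mol/L


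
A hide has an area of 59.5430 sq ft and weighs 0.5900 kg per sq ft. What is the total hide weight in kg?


Formula: Weight = area * weight_per_sqft
Substituting: Weight = 59.5430 * 0.5900
Result: 35.1304 kg


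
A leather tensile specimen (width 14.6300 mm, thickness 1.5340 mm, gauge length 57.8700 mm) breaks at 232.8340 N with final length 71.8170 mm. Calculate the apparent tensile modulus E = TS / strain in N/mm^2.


TS = F / (w * t) = 232.8340 / (14.6300 * 1.5340) = 10.3747 N/mm^2
strain = (Lf - L0) / L0 = (71.8170 - 57.8700) / 57.8700 = 0.2410
E = TS / strain = 10.3747 / 0.2410 = 43.0476 N/mm^2


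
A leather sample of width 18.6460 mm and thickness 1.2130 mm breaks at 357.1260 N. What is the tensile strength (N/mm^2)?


Formula: TS = force / (width * thickness)
Substituting: TS = 357.1260 / (18.6460 * 1.2130)
Result: 15.7897 N/mm^2


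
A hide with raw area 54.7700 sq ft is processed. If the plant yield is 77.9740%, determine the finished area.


Formula: finished = raw * yield / 100
Substituting: finished = 54.7700 * 77.9740 / 100
Result: 42.7064 sq ft


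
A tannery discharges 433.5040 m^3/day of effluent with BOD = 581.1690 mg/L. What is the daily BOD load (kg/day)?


Formula: BOD_load = volume * conc / 1000
Substituting: BOD_load = 433.5040 * 581.1690 / 1000
Result: 251.9391 kg/day


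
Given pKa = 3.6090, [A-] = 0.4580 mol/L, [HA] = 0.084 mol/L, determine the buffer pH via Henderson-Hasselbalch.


ratio = [A-] / [HA] = 0.4580 / 0.084 = 5.4524
log10(ratio) = 0.7366
pH = pKa + log10(ratio) = 3.6090 + 0.7366 = 4.3456


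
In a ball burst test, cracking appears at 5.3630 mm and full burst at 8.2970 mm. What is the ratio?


Formula: Ratio = crack / burst
Substituting: Ratio = 5.3630 / 8.2970
Result: 0.6464


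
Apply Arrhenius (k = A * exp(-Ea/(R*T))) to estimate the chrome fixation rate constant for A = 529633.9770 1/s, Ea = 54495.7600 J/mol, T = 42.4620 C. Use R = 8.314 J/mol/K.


T_K = T_C + 273.15 = 42.4620 + 273.15 = 315.6120 K
exponent = -Ea / (R * T_K) = -54495.7600 / (8.314 * 315.6120) = -20.7682
k = A * exp(exponent) = 529633.9770 * exp(-20.7682) = 5.0635e-04 1/s


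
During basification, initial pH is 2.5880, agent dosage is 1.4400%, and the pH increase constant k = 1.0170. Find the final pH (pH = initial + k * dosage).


Formula: pH_final = pH_initial + k * base_pct
Substituting: pH_final = 2.5880 + 1.0170 * 1.4400
Result: 4.0525


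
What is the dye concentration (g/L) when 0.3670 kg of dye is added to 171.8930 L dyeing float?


Formula: Conc = dye_mass(kg) / volume(L) * 1000
Substituting: Conc = 0.3670 / 171.8930 * 1000
Result: 2.1350 g/L


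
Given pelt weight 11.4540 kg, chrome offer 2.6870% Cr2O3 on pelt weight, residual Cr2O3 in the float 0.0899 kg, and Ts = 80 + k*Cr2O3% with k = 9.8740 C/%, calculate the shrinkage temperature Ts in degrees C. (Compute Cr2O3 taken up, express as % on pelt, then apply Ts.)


Offered = pelt * offer_pct / 100 = 11.4540 * 2.6870 / 100 = 0.3078 kg
Uptake = offered - residual = 0.3078 - 0.0899 = 0.2179 kg
Cr2O3% on pelt = uptake / pelt * 100 = 0.2179 / 11.4540 * 100 = 1.9021 %
Ts = 80 + k * Cr2O3% = 80 + 9.8740 * 1.9021 = 98.7815 C


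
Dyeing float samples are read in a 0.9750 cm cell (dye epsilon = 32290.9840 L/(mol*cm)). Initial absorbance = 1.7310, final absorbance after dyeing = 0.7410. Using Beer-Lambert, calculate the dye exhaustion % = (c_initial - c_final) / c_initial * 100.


c_initial = A_i / (epsilon * l) = 1.7310 / (32290.9840 * 0.9750) = 5.4981e-05 mol/L
c_final = A_f / (epsilon * l) = 0.7410 / (32290.9840 * 0.9750) = 2.3536e-05 mol/L
Exhaustion = (c_initial - c_final) / c_initial * 100 = (5.4981e-05 - 2.3536e-05) / 5.4981e-05 * 100 = 57.1924 %


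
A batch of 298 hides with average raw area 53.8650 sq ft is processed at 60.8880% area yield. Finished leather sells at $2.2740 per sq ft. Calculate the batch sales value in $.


Raw_total = N * avg_area = 298 * 53.8650 = 16051.7700 sq ft
Finished = Raw_total * yield / 100 = 16051.7700 * 60.8880 / 100 = 9773.6017 sq ft
Value = Finished * price = 9773.6017 * 2.2740 = 22225.1703 $


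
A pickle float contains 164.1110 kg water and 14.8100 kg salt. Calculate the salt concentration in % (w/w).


Formula: Conc = salt / (water + salt) * 100
Substituting: Conc = 14.8100 / (164.1110 + 14.8100) * 100
Result: 8.2774 %


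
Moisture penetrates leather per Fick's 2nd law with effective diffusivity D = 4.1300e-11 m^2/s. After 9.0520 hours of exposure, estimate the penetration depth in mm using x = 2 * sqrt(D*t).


t = 9.0520 hr * 3600 = 32587.2000 s
D * t = 4.1300e-11 * 32587.2000 = 1.3459e-06
x = 2 * sqrt(D*t) = 2 * sqrt(1.3459e-06) = 0.00232022 m = 2.3202 mm


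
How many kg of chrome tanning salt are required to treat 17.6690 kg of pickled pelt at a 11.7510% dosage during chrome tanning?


Formula: Chrome = substrate * pct / 100
Substituting: Chrome = 17.6690 * 11.7510 / 100
Result: 2.0763 kg


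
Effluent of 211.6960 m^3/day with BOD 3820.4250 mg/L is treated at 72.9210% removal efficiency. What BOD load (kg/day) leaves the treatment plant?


Load_in = volume * conc / 1000 = 211.6960 * 3820.4250 / 1000 = 808.7687 kg/day
Removed = Load_in * eff / 100 = 808.7687 * 72.9210 / 100 = 589.7622 kg/day
Load_out = Load_in - Removed = 808.7687 - 589.7622 = 219.0065 kg/day


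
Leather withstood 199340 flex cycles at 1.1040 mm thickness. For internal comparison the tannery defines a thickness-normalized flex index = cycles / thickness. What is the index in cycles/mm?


Formula: Index = cycles / thickness
Substituting: Index = 199340 / 1.1040
Result: 180561.5942 cycles/mm


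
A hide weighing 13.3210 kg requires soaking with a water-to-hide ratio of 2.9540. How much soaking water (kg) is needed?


Formula: Water = hide_weight * ratio
Substituting: Water = 13.3210 * 2.9540
Result: 39.3502 kg


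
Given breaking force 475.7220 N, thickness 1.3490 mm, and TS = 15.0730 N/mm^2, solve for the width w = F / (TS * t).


Formula: w = F / (TS * t)
Substituting: w = 475.7220 / (15.0730 * 1.3490)
Result: 23.3960 mm


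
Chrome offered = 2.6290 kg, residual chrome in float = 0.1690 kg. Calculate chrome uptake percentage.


Formula: Uptake = (offered - residual) / offered * 100
Substituting: Uptake = (2.6290 - 0.1690) / 2.6290 * 100
Result: 93.5717 %


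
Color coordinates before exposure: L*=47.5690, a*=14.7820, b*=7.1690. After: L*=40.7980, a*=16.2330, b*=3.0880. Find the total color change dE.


dL = -6.7710, da = 1.4510, db = -4.0810
dE = sqrt((-6.7710)^2 + 1.4510^2 + (-4.0810)^2) = 8.0378


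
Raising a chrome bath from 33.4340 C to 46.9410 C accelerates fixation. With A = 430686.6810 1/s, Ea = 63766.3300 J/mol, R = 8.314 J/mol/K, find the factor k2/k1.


T1 = 33.4340 + 273.15 = 306.5840 K; T2 = 46.9410 + 273.15 = 320.0910 K
k1 = A * exp(-Ea/(R*T1)) = 430686.6810 * exp(-63766.3300/(8.314*306.5840)) = 5.8817e-06 1/s
k2 = A * exp(-Ea/(R*T2)) = 430686.6810 * exp(-63766.3300/(8.314*320.0910)) = 1.6903e-05 1/s
k2/k1 = 1.6903e-05 / 5.8817e-06 = 2.8738


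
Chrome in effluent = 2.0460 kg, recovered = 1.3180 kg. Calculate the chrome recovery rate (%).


Formula: Recovery = recovered / input * 100
Substituting: Recovery = 1.3180 / 2.0460 * 100
Result: 64.4184 %


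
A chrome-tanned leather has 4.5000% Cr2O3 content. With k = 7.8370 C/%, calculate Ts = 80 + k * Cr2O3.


Formula: Ts = 80 + k * Cr2O3
Substituting: Ts = 80 + 7.8370 * 4.5000
Result: 115.2665 C


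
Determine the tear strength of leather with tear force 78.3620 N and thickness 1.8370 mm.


Formula: Tear strength = force / thickness
Substituting: Tear strength = 78.3620 / 1.8370
Result: 42.6576 N/mm


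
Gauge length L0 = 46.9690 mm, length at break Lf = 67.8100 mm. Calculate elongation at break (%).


Formula: Elongation = (Lf - L0) / L0 * 100
Substituting: Elongation = (67.8100 - 46.9690) / 46.9690 * 100
Result: 44.3718 %


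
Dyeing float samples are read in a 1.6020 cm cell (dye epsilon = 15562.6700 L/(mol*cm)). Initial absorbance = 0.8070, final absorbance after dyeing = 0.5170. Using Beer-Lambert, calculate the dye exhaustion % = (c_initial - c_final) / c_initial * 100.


c_initial = A_i / (epsilon * l) = 0.8070 / (15562.6700 * 1.6020) = 3.2369e-05 mol/L
c_final = A_f / (epsilon * l) = 0.5170 / (15562.6700 * 1.6020) = 2.0737e-05 mol/L
Exhaustion = (c_initial - c_final) / c_initial * 100 = (3.2369e-05 - 2.0737e-05) / 3.2369e-05 * 100 = 35.9356 %


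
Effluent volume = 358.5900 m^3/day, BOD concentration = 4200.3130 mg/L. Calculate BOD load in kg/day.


Formula: BOD_load = volume * conc / 1000
Substituting: BOD_load = 358.5900 * 4200.3130 / 1000
Result: 1506.1902 kg/day


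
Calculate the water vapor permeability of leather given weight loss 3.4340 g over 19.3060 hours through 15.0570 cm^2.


Formula: WVP = loss / (area * time)
Substituting: WVP = 3.4340 / (15.0570 * 19.3060)
Result: 0.0118133 g/(cm^2*hr)


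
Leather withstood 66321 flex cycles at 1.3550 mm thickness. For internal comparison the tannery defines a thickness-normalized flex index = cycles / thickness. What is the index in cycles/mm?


Formula: Index = cycles / thickness
Substituting: Index = 66321 / 1.3550
Result: 48945.3875 cycles/mm


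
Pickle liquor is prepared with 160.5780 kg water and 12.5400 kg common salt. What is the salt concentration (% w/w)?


Formula: Conc = salt / (water + salt) * 100
Substituting: Conc = 12.5400 / (160.5780 + 12.5400) * 100
Result: 7.2436 %


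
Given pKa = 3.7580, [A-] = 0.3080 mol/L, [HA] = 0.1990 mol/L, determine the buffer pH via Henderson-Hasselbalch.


ratio = [A-] / [HA] = 0.3080 / 0.1990 = 1.5477
log10(ratio) = 0.1897
pH = pKa + log10(ratio) = 3.7580 + 0.1897 = 3.9477


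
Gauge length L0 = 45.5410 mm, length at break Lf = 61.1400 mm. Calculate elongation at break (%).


Formula: Elongation = (Lf - L0) / L0 * 100
Substituting: Elongation = (61.1400 - 45.5410) / 45.5410 * 100
Result: 34.2527 %


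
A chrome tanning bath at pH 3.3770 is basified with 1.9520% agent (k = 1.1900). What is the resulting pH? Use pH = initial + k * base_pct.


Formula: pH_final = pH_initial + k * base_pct
Substituting: pH_final = 3.3770 + 1.1900 * 1.9520
Result: 5.6999


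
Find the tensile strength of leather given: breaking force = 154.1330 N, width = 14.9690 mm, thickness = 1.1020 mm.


Formula: TS = force / (width * thickness)
Substituting: TS = 154.1330 / (14.9690 * 1.1020)
Result: 9.3438 N/mm^2


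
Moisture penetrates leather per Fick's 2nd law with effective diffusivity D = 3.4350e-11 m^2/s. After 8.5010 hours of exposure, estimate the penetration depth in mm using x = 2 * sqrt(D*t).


t = 8.5010 hr * 3600 = 30603.6000 s
D * t = 3.4350e-11 * 30603.6000 = 1.0512e-06
x = 2 * sqrt(D*t) = 2 * sqrt(1.0512e-06) = 0.00205059 m = 2.0506 mm


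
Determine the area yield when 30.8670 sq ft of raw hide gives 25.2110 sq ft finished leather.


Formula: Yield = finished / raw * 100
Substituting: Yield = 25.2110 / 30.8670 * 100
Result: 81.6762 %


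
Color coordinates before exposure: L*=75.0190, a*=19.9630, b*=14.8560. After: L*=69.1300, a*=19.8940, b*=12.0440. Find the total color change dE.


dL = -5.8890, da = -0.069, db = -2.8120
dE = sqrt((-5.8890)^2 + (-0.069)^2 + (-2.8120)^2) = 6.5263


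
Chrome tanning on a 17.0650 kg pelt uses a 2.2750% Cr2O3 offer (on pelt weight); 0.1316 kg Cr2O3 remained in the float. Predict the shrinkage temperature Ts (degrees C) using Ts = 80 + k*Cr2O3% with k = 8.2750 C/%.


Offered = pelt * offer_pct / 100 = 17.0650 * 2.2750 / 100 = 0.3882 kg
Uptake = offered - residual = 0.3882 - 0.1316 = 0.2566 kg
Cr2O3% on pelt = uptake / pelt * 100 = 0.2566 / 17.0650 * 100 = 1.5038 %
Ts = 80 + k * Cr2O3% = 80 + 8.2750 * 1.5038 = 92.4442 C


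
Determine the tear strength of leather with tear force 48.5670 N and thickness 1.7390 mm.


Formula: Tear strength = force / thickness
Substituting: Tear strength = 48.5670 / 1.7390
Result: 27.9281 N/mm


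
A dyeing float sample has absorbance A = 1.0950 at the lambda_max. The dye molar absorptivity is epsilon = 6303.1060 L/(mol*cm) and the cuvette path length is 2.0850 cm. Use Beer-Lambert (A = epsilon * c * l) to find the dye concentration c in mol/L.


Formula: c = A / (epsilon * l)
Substituting: c = 1.0950 / (6303.1060 * 2.0850)
Result: 8.3321e-05 mol/L


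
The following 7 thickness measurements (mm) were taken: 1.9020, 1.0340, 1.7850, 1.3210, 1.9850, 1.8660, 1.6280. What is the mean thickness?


Formula: Average = sum / n
Substituting: Average = 11.5210 / 7
Result: 1.6459 mm


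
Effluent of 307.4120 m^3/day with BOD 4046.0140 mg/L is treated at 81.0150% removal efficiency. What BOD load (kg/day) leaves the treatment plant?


Load_in = volume * conc / 1000 = 307.4120 * 4046.0140 / 1000 = 1243.7933 kg/day
Removed = Load_in * eff / 100 = 1243.7933 * 81.0150 / 100 = 1007.6591 kg/day
Load_out = Load_in - Removed = 1243.7933 - 1007.6591 = 236.1341 kg/day


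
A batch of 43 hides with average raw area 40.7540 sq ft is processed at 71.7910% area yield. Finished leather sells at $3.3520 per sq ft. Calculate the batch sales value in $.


Raw_total = N * avg_area = 43 * 40.7540 = 1752.4220 sq ft
Finished = Raw_total * yield / 100 = 1752.4220 * 71.7910 / 100 = 1258.0813 sq ft
Value = Finished * price = 1258.0813 * 3.3520 = 4217.0884 $
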